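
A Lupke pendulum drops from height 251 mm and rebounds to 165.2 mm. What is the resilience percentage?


Resilience = h_rebound / h_drop * 100
= 165.2 / 251 * 100
= 65.8%

65.8%


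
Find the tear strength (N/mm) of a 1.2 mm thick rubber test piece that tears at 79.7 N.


Tear strength = force / thickness
= 79.7 / 1.2
= 66.42 N/mm

66.42 N/mm


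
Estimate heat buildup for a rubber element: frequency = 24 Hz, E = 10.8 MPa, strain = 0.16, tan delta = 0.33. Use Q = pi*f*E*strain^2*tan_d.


Q = pi * f * E * strain^2 * tan_d
= pi * 24 * 10.8 * 0.16^2 * 0.33
= pi * 24 * 10.8 * 0.0256 * 0.33
= 6.8792

Q = 6.8792


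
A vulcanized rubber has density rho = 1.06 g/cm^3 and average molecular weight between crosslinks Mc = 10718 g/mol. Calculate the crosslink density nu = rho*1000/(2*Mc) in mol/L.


nu = rho * 1000 / (2 * Mc)
nu = 1.06 * 1000 / (2 * 10718)
nu = 1060.0 / 21436
nu = 0.0494 mol/L

0.0494 mol/L


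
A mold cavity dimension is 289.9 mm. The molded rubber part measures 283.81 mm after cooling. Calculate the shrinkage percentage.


Shrinkage = (mold - part) / mold * 100
= (289.9 - 283.81) / 289.9 * 100
= 6.09 / 289.9 * 100
= 2.1%

2.1%


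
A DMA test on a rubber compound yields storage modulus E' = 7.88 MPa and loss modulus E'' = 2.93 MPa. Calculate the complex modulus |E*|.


|E*| = sqrt(E'^2 + E''^2)
= sqrt(7.88^2 + 2.93^2)
= sqrt(62.0944 + 8.5849)
= 8.407 MPa

8.407 MPa


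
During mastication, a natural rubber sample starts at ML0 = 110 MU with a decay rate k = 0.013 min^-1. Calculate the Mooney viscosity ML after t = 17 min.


ML = ML0 * exp(-k * t)
ML = 110 * exp(-0.013 * 17)
ML = 110 * 0.8017
ML = 88.19 MU

88.19 MU


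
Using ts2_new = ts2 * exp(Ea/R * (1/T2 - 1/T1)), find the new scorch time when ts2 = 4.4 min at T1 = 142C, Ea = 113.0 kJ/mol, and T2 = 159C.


Convert temperatures: T1 = 142 + 273.15 = 415.15 K, T2 = 159 + 273.15 = 432.15 K
ts2_new = 4.4 * exp(113000 / 8.314 * (1/432.15 - 1/415.15))
1/T2 - 1/T1 = -9.4757e-05
ts2_new = 1.21 min

1.21 min


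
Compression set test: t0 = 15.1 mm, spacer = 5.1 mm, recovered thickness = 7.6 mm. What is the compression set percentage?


CS = (t0 - recovered) / (t0 - ts) * 100
= (15.1 - 7.6) / (15.1 - 5.1) * 100
= 7.5 / 10.0 * 100
= 75.0%

75.0%


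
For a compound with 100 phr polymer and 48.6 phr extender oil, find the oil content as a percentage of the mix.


Oil % = oil / (100 + oil) * 100
= 48.6 / (100 + 48.6) * 100
= 48.6 / 148.6 * 100
= 32.71%

32.71%


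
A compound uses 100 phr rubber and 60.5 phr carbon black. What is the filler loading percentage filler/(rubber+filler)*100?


Filler % = filler / (rubber + filler) * 100
= 60.5 / (100 + 60.5) * 100
= 60.5 / 160.5 * 100
= 37.69%

37.69%


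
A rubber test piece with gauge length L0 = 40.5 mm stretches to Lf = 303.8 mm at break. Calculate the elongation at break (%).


Elongation = (Lf - L0) / L0 * 100
= (303.8 - 40.5) / 40.5 * 100
= 263.3 / 40.5 * 100
= 650.1%

650.1%


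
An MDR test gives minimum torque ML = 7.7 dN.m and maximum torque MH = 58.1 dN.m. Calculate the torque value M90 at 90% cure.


M90 = ML + 0.9 * (MH - ML)
M90 = 7.7 + 0.9 * (58.1 - 7.7)
M90 = 7.7 + 0.9 * 50.4
M90 = 53.06 dN.m

53.06 dN.m


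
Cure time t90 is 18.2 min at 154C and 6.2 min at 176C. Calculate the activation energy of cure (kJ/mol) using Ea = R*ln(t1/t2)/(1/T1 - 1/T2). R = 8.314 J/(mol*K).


T1 = 427.15 K, T2 = 449.15 K
1/T1 - 1/T2 = 1.1467e-04
ln(t1/t2) = ln(18.2/6.2) = 1.0769
Ea = 8.314 * 1.0769 / 1.1467e-04 = 78077.0437 J/mol
Ea = 78.08 kJ/mol

78.08 kJ/mol


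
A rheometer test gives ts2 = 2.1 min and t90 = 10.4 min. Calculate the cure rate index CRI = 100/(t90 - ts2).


CRI = 100 / (t90 - ts2)
= 100 / (10.4 - 2.1)
= 100 / 8.3
= 12.05 min^-1

12.05 min^-1


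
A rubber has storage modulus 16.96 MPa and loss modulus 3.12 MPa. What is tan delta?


tan delta = E'' / E'
= 3.12 / 16.96
= 0.184

tan delta = 0.184


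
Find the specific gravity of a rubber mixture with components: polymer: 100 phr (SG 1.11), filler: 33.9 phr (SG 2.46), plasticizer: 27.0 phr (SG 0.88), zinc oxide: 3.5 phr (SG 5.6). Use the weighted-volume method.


Sum of weights = 164.4
Volume contributions:
  polymer: 100/1.11 = 90.0901
  filler: 33.9/2.46 = 13.7805
  plasticizer: 27.0/0.88 = 30.6818
  zinc oxide: 3.5/5.6 = 0.6250
Sum of volumes = 135.1774
SG = 164.4 / 135.1774 = 1.216

SG = 1.216


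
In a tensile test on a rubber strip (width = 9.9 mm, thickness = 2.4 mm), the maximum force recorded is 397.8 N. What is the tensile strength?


Area = width * thickness = 9.9 * 2.4 = 23.76 mm^2
TS = force / area = 397.8 / 23.76 = 16.74 MPa

16.74 MPa


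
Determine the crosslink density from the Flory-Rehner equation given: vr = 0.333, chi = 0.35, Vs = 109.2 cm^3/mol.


ln(1 - vr) = ln(1 - 0.333) = -0.4050
Numerator = -((-0.4050) + 0.333 + 0.35 * 0.333^2) = 0.0332
Denominator = 109.2 * (0.333^(1/3) - 0.333/2) = 57.5080
nu = 0.0332 / 57.5080 = 5.7651e-04 mol/cm^3

5.7651e-04 mol/cm^3


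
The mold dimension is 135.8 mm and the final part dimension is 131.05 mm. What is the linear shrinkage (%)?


Shrinkage = (mold - part) / mold * 100
= (135.8 - 131.05) / 135.8 * 100
= 4.75 / 135.8 * 100
= 3.5%

3.5%


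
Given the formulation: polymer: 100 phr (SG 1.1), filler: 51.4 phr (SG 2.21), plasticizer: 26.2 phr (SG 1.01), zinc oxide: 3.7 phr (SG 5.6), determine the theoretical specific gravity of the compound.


Sum of weights = 181.3
Volume contributions:
  polymer: 100/1.1 = 90.9091
  filler: 51.4/2.21 = 23.2579
  plasticizer: 26.2/1.01 = 25.9406
  zinc oxide: 3.7/5.6 = 0.6607
Sum of volumes = 140.7683
SG = 181.3 / 140.7683 = 1.288

SG = 1.288


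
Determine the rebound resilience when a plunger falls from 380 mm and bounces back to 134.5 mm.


Resilience = h_rebound / h_drop * 100
= 134.5 / 380 * 100
= 35.4%

35.4%


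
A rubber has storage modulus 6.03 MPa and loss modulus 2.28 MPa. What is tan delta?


tan delta = E'' / E'
= 2.28 / 6.03
= 0.3781

tan delta = 0.3781


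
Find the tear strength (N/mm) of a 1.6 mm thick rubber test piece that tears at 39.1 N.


Tear strength = force / thickness
= 39.1 / 1.6
= 24.44 N/mm

24.44 N/mm


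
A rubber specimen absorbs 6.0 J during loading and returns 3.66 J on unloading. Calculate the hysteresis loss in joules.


Hysteresis loss = loading - unloading
= 6.0 - 3.66
= 2.34 J

2.34 J


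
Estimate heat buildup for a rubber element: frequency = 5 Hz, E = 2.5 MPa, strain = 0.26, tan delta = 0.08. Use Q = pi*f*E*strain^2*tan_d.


Q = pi * f * E * strain^2 * tan_d
= pi * 5 * 2.5 * 0.26^2 * 0.08
= pi * 5 * 2.5 * 0.0676 * 0.08
= 0.2124

Q = 0.2124


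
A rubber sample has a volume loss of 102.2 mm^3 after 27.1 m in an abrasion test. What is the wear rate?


Rate = volume_loss / distance
= 102.2 / 27.1
= 3.771 mm^3/m

3.771 mm^3/m


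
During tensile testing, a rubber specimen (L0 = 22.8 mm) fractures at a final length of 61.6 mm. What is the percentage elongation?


Elongation = (Lf - L0) / L0 * 100
= (61.6 - 22.8) / 22.8 * 100
= 38.8 / 22.8 * 100
= 170.2%

170.2%


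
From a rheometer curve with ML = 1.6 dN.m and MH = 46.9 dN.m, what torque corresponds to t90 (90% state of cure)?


M90 = ML + 0.9 * (MH - ML)
M90 = 1.6 + 0.9 * (46.9 - 1.6)
M90 = 1.6 + 0.9 * 45.3
M90 = 42.37 dN.m

42.37 dN.m


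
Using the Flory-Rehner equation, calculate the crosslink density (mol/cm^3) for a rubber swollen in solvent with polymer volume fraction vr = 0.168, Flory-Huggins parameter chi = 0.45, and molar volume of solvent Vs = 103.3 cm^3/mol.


ln(1 - vr) = ln(1 - 0.168) = -0.1839
Numerator = -((-0.1839) + 0.168 + 0.45 * 0.168^2) = 0.0032
Denominator = 103.3 * (0.168^(1/3) - 0.168/2) = 48.3222
nu = 0.0032 / 48.3222 = 6.6678e-05 mol/cm^3

6.6678e-05 mol/cm^3


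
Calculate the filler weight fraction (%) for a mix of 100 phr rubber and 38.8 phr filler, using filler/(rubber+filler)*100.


Filler % = filler / (rubber + filler) * 100
= 38.8 / (100 + 38.8) * 100
= 38.8 / 138.8 * 100
= 27.95%

27.95%


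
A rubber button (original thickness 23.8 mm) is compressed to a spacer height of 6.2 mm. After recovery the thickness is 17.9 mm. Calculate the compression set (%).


CS = (t0 - recovered) / (t0 - ts) * 100
= (23.8 - 17.9) / (23.8 - 6.2) * 100
= 5.9 / 17.6 * 100
= 33.5%

33.5%


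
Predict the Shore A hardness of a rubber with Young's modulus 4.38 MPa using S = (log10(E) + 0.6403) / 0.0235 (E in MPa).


log10(E) = 0.0235*S - 0.6403  =>  S = (log10(E) + 0.6403) / 0.0235
log10(4.38) = 0.641474
S = (0.641474 + 0.6403) / 0.0235 = 1.281774 / 0.0235
S = 54.5

Shore A = 54.5


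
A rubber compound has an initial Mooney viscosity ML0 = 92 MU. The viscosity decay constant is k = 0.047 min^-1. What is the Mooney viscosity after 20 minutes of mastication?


ML = ML0 * exp(-k * t)
ML = 92 * exp(-0.047 * 20)
ML = 92 * 0.3906
ML = 35.94 MU

35.94 MU


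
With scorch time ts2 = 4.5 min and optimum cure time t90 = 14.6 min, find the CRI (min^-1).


CRI = 100 / (t90 - ts2)
= 100 / (14.6 - 4.5)
= 100 / 10.1
= 9.9 min^-1

9.9 min^-1


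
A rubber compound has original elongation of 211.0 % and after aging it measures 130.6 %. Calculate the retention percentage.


Retention = aged / original * 100
= 130.6 / 211.0 * 100
= 61.9%

61.9%


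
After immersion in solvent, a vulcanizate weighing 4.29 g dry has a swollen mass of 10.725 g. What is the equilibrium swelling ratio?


Q = W_swollen / W_dry
Q = 10.725 / 4.29
Q = 2.5

Q = 2.5


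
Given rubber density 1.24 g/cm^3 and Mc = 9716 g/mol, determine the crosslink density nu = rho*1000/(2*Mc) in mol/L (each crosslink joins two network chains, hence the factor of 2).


nu = rho * 1000 / (2 * Mc)
nu = 1.24 * 1000 / (2 * 9716)
nu = 1240.0 / 19432
nu = 0.0638 mol/L

0.0638 mol/L


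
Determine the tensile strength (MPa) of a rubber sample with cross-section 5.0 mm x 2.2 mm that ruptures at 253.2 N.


Area = width * thickness = 5.0 * 2.2 = 11.0 mm^2
TS = force / area = 253.2 / 11.0 = 23.02 MPa

23.02 MPa


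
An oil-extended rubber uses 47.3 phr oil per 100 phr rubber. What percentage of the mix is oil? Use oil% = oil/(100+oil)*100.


Oil % = oil / (100 + oil) * 100
= 47.3 / (100 + 47.3) * 100
= 47.3 / 147.3 * 100
= 32.11%

32.11%


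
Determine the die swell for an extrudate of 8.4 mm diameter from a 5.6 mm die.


Die swell ratio = D_extrudate / D_die
= 8.4 / 5.6
= 1.5

Die swell = 1.5


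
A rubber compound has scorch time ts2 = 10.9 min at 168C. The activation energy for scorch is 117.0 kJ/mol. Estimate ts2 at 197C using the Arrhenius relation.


Convert temperatures: T1 = 168 + 273.15 = 441.15 K, T2 = 197 + 273.15 = 470.15 K
ts2_new = 10.9 * exp(117000 / 8.314 * (1/470.15 - 1/441.15))
1/T2 - 1/T1 = -1.3982e-04
ts2_new = 1.52 min

1.52 min


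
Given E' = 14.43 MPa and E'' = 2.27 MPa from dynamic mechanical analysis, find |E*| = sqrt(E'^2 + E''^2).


|E*| = sqrt(E'^2 + E''^2)
= sqrt(14.43^2 + 2.27^2)
= sqrt(208.2249 + 5.1529)
= 14.607 MPa

14.607 MPa


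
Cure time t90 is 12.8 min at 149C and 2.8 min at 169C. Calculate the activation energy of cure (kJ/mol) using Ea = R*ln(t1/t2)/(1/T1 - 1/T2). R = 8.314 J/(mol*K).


T1 = 422.15 K, T2 = 442.15 K
1/T1 - 1/T2 = 1.0715e-04
ln(t1/t2) = ln(12.8/2.8) = 1.5198
Ea = 8.314 * 1.5198 / 1.0715e-04 = 117926.1844 J/mol
Ea = 117.93 kJ/mol

117.93 kJ/mol


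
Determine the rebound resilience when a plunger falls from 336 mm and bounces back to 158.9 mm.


Resilience = h_rebound / h_drop * 100
= 158.9 / 336 * 100
= 47.3%

47.3%


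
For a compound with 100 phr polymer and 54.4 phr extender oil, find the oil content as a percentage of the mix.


Oil % = oil / (100 + oil) * 100
= 54.4 / (100 + 54.4) * 100
= 54.4 / 154.4 * 100
= 35.23%

35.23%


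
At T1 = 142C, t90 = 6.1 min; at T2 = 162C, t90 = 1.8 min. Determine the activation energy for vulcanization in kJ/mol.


T1 = 415.15 K, T2 = 435.15 K
1/T1 - 1/T2 = 1.1071e-04
ln(t1/t2) = ln(6.1/1.8) = 1.2205
Ea = 8.314 * 1.2205 / 1.1071e-04 = 91656.3562 J/mol
Ea = 91.66 kJ/mol

91.66 kJ/mol


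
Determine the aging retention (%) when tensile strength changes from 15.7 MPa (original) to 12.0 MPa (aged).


Retention = aged / original * 100
= 12.0 / 15.7 * 100
= 76.4%

76.4%


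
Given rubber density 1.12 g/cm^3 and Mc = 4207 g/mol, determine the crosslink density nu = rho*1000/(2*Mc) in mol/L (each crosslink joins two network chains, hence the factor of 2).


nu = rho * 1000 / (2 * Mc)
nu = 1.12 * 1000 / (2 * 4207)
nu = 1120.0 / 8414
nu = 0.1331 mol/L

0.1331 mol/L


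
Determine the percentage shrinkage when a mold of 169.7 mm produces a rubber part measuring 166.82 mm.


Shrinkage = (mold - part) / mold * 100
= (169.7 - 166.82) / 169.7 * 100
= 2.88 / 169.7 * 100
= 1.7%

1.7%


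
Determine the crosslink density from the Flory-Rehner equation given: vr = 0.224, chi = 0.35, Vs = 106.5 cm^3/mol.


ln(1 - vr) = ln(1 - 0.224) = -0.2536
Numerator = -((-0.2536) + 0.224 + 0.35 * 0.224^2) = 0.0120
Denominator = 106.5 * (0.224^(1/3) - 0.224/2) = 52.7513
nu = 0.0120 / 52.7513 = 2.2826e-04 mol/cm^3

2.2826e-04 mol/cm^3


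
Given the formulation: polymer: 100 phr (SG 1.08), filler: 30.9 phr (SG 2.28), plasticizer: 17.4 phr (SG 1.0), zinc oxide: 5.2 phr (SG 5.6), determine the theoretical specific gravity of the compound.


Sum of weights = 153.5
Volume contributions:
  polymer: 100/1.08 = 92.5926
  filler: 30.9/2.28 = 13.5526
  plasticizer: 17.4/1.0 = 17.4000
  zinc oxide: 5.2/5.6 = 0.9286
Sum of volumes = 124.4738
SG = 153.5 / 124.4738 = 1.233

SG = 1.233


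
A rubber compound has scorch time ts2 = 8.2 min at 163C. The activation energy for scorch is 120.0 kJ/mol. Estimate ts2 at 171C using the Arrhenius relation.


Convert temperatures: T1 = 163 + 273.15 = 436.15 K, T2 = 171 + 273.15 = 444.15 K
ts2_new = 8.2 * exp(120000 / 8.314 * (1/444.15 - 1/436.15))
1/T2 - 1/T1 = -4.1298e-05
ts2_new = 4.52 min

4.52 min


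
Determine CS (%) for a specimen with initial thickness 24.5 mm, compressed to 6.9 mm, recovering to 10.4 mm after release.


CS = (t0 - recovered) / (t0 - ts) * 100
= (24.5 - 10.4) / (24.5 - 6.9) * 100
= 14.1 / 17.6 * 100
= 80.1%

80.1%


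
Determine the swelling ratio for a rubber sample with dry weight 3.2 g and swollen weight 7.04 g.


Q = W_swollen / W_dry
Q = 7.04 / 3.2
Q = 2.2

Q = 2.2


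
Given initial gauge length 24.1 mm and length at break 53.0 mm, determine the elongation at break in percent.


Elongation = (Lf - L0) / L0 * 100
= (53.0 - 24.1) / 24.1 * 100
= 28.9 / 24.1 * 100
= 119.9%

119.9%


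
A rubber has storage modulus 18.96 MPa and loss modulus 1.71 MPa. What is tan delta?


tan delta = E'' / E'
= 1.71 / 18.96
= 0.0902

tan delta = 0.0902


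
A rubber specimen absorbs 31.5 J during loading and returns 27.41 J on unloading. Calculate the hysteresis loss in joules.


Hysteresis loss = loading - unloading
= 31.5 - 27.41
= 4.09 J

4.09 J


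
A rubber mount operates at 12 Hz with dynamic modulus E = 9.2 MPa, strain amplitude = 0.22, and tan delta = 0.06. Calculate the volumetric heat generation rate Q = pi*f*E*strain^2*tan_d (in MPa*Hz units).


Q = pi * f * E * strain^2 * tan_d
= pi * 12 * 9.2 * 0.22^2 * 0.06
= pi * 12 * 9.2 * 0.0484 * 0.06
= 1.0072

Q = 1.0072


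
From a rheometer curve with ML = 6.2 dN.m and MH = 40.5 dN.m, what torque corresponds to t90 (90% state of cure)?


M90 = ML + 0.9 * (MH - ML)
M90 = 6.2 + 0.9 * (40.5 - 6.2)
M90 = 6.2 + 0.9 * 34.3
M90 = 37.07 dN.m

37.07 dN.m


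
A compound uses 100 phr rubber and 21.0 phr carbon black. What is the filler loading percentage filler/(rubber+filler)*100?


Filler % = filler / (rubber + filler) * 100
= 21.0 / (100 + 21.0) * 100
= 21.0 / 121.0 * 100
= 17.36%

17.36%


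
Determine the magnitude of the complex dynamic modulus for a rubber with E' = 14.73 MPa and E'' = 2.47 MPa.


|E*| = sqrt(E'^2 + E''^2)
= sqrt(14.73^2 + 2.47^2)
= sqrt(216.9729 + 6.1009)
= 14.936 MPa

14.936 MPa


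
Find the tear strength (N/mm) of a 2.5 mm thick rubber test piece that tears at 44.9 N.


Tear strength = force / thickness
= 44.9 / 2.5
= 17.96 N/mm

17.96 N/mm


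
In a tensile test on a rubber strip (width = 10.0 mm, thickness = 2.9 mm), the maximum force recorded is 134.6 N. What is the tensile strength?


Area = width * thickness = 10.0 * 2.9 = 29.0 mm^2
TS = force / area = 134.6 / 29.0 = 4.64 MPa

4.64 MPa


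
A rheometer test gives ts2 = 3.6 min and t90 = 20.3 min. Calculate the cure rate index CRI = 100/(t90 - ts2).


CRI = 100 / (t90 - ts2)
= 100 / (20.3 - 3.6)
= 100 / 16.7
= 5.99 min^-1

5.99 min^-1


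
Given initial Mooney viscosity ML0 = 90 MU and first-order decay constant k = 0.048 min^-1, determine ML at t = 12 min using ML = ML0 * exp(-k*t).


ML = ML0 * exp(-k * t)
ML = 90 * exp(-0.048 * 12)
ML = 90 * 0.5621
ML = 50.59 MU

50.59 MU


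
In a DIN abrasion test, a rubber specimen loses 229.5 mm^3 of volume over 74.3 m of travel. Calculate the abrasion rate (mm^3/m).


Rate = volume_loss / distance
= 229.5 / 74.3
= 3.089 mm^3/m

3.089 mm^3/m


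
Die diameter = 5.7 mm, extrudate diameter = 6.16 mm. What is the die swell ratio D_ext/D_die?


Die swell ratio = D_extrudate / D_die
= 6.16 / 5.7
= 1.081

Die swell = 1.081


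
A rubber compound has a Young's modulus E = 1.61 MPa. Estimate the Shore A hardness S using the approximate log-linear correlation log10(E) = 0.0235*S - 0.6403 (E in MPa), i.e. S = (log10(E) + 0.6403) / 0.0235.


log10(E) = 0.0235*S - 0.6403  =>  S = (log10(E) + 0.6403) / 0.0235
log10(1.61) = 0.206826
S = (0.206826 + 0.6403) / 0.0235 = 0.847126 / 0.0235
S = 36.0

Shore A = 36.0


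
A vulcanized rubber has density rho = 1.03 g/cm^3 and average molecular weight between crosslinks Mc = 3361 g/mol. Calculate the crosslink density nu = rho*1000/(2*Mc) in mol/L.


nu = rho * 1000 / (2 * Mc)
nu = 1.03 * 1000 / (2 * 3361)
nu = 1030.0 / 6722
nu = 0.1532 mol/L

0.1532 mol/L


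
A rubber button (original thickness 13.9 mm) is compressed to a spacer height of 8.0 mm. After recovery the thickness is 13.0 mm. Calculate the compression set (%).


CS = (t0 - recovered) / (t0 - ts) * 100
= (13.9 - 13.0) / (13.9 - 8.0) * 100
= 0.9 / 5.9 * 100
= 15.3%

15.3%


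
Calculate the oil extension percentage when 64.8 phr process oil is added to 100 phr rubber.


Oil % = oil / (100 + oil) * 100
= 64.8 / (100 + 64.8) * 100
= 64.8 / 164.8 * 100
= 39.32%

39.32%


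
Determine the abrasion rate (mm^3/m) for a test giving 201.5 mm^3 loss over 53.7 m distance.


Rate = volume_loss / distance
= 201.5 / 53.7
= 3.752 mm^3/m

3.752 mm^3/m


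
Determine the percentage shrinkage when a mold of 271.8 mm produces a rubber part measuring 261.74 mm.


Shrinkage = (mold - part) / mold * 100
= (271.8 - 261.74) / 271.8 * 100
= 10.06 / 271.8 * 100
= 3.7%

3.7%


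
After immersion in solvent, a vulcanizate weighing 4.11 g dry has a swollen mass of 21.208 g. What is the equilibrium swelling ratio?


Q = W_swollen / W_dry
Q = 21.208 / 4.11
Q = 5.16

Q = 5.16


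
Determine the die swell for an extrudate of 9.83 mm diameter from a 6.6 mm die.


Die swell ratio = D_extrudate / D_die
= 9.83 / 6.6
= 1.489

Die swell = 1.489


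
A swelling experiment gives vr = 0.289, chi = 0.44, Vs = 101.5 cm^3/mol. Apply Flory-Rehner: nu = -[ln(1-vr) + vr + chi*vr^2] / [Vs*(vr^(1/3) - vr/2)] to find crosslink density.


ln(1 - vr) = ln(1 - 0.289) = -0.3411
Numerator = -((-0.3411) + 0.289 + 0.44 * 0.289^2) = 0.0153
Denominator = 101.5 * (0.289^(1/3) - 0.289/2) = 52.4399
nu = 0.0153 / 52.4399 = 2.9240e-04 mol/cm^3

2.9240e-04 mol/cm^3


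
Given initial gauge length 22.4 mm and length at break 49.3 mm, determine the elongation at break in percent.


Elongation = (Lf - L0) / L0 * 100
= (49.3 - 22.4) / 22.4 * 100
= 26.9 / 22.4 * 100
= 120.1%

120.1%


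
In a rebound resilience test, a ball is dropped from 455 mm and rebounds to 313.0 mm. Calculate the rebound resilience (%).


Resilience = h_rebound / h_drop * 100
= 313.0 / 455 * 100
= 68.8%

68.8%


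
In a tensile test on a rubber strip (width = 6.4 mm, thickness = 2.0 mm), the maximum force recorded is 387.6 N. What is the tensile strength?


Area = width * thickness = 6.4 * 2.0 = 12.8 mm^2
TS = force / area = 387.6 / 12.8 = 30.28 MPa

30.28 MPa


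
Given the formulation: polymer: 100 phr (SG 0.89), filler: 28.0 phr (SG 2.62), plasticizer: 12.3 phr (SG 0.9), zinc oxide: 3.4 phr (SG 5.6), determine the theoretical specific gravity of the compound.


Sum of weights = 143.7
Volume contributions:
  polymer: 100/0.89 = 112.3596
  filler: 28.0/2.62 = 10.6870
  plasticizer: 12.3/0.9 = 13.6667
  zinc oxide: 3.4/5.6 = 0.6071
Sum of volumes = 137.3204
SG = 143.7 / 137.3204 = 1.046

SG = 1.046


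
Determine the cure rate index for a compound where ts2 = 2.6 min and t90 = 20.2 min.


CRI = 100 / (t90 - ts2)
= 100 / (20.2 - 2.6)
= 100 / 17.6
= 5.68 min^-1

5.68 min^-1


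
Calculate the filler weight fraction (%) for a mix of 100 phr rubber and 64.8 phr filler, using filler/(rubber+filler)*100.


Filler % = filler / (rubber + filler) * 100
= 64.8 / (100 + 64.8) * 100
= 64.8 / 164.8 * 100
= 39.32%

39.32%


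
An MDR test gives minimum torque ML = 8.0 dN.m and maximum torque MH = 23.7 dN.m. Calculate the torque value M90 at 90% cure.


M90 = ML + 0.9 * (MH - ML)
M90 = 8.0 + 0.9 * (23.7 - 8.0)
M90 = 8.0 + 0.9 * 15.7
M90 = 22.13 dN.m

22.13 dN.m


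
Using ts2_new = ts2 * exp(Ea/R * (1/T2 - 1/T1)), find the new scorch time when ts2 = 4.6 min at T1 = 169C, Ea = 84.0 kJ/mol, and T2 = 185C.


Convert temperatures: T1 = 169 + 273.15 = 442.15 K, T2 = 185 + 273.15 = 458.15 K
ts2_new = 4.6 * exp(84000 / 8.314 * (1/458.15 - 1/442.15))
1/T2 - 1/T1 = -7.8985e-05
ts2_new = 2.07 min

2.07 min


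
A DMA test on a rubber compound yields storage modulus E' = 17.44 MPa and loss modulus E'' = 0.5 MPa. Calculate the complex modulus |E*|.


|E*| = sqrt(E'^2 + E''^2)
= sqrt(17.44^2 + 0.5^2)
= sqrt(304.1536 + 0.2500)
= 17.447 MPa

17.447 MPa


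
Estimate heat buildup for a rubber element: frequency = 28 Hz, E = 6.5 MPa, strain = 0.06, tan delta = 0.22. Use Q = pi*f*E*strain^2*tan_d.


Q = pi * f * E * strain^2 * tan_d
= pi * 28 * 6.5 * 0.06^2 * 0.22
= pi * 28 * 6.5 * 0.0036 * 0.22
= 0.4528

Q = 0.4528


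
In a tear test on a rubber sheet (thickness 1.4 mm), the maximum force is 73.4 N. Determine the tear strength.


Tear strength = force / thickness
= 73.4 / 1.4
= 52.43 N/mm

52.43 N/mm


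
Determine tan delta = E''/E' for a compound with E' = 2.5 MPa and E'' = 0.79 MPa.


tan delta = E'' / E'
= 0.79 / 2.5
= 0.316

tan delta = 0.316


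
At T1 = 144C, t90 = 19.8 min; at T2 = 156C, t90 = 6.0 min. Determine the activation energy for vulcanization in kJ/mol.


T1 = 417.15 K, T2 = 429.15 K
1/T1 - 1/T2 = 6.7032e-05
ln(t1/t2) = ln(19.8/6.0) = 1.1939
Ea = 8.314 * 1.1939 / 6.7032e-05 = 148083.3614 J/mol
Ea = 148.08 kJ/mol

148.08 kJ/mol


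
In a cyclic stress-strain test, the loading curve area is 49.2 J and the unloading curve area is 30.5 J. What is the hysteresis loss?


Hysteresis loss = loading - unloading
= 49.2 - 30.5
= 18.7 J

18.7 J


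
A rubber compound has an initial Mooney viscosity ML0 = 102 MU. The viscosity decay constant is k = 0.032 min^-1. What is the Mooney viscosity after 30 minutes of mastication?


ML = ML0 * exp(-k * t)
ML = 102 * exp(-0.032 * 30)
ML = 102 * 0.3829
ML = 39.06 MU

39.06 MU


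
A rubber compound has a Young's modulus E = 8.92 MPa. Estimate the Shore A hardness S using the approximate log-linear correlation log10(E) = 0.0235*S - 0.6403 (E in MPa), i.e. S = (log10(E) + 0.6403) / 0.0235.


log10(E) = 0.0235*S - 0.6403  =>  S = (log10(E) + 0.6403) / 0.0235
log10(8.92) = 0.950365
S = (0.950365 + 0.6403) / 0.0235 = 1.590665 / 0.0235
S = 67.7

Shore A = 67.7


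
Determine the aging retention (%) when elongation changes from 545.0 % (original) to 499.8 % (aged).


Retention = aged / original * 100
= 499.8 / 545.0 * 100
= 91.7%

91.7%


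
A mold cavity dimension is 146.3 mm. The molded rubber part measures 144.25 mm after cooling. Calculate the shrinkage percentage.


Shrinkage = (mold - part) / mold * 100
= (146.3 - 144.25) / 146.3 * 100
= 2.05 / 146.3 * 100
= 1.4%

1.4%


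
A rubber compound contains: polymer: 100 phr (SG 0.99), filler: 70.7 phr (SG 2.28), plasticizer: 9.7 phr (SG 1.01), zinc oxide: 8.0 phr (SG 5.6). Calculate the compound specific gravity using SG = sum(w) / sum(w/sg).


Sum of weights = 188.4
Volume contributions:
  polymer: 100/0.99 = 101.0101
  filler: 70.7/2.28 = 31.0088
  plasticizer: 9.7/1.01 = 9.6040
  zinc oxide: 8.0/5.6 = 1.4286
Sum of volumes = 143.0514
SG = 188.4 / 143.0514 = 1.317

SG = 1.317


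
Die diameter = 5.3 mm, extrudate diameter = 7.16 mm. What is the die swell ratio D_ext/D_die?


Die swell ratio = D_extrudate / D_die
= 7.16 / 5.3
= 1.351

Die swell = 1.351


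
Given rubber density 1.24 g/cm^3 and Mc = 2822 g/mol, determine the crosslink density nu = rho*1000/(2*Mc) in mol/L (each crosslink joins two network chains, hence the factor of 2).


nu = rho * 1000 / (2 * Mc)
nu = 1.24 * 1000 / (2 * 2822)
nu = 1240.0 / 5644
nu = 0.2197 mol/L

0.2197 mol/L


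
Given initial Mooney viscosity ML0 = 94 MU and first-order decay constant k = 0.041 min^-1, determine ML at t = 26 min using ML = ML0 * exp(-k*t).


ML = ML0 * exp(-k * t)
ML = 94 * exp(-0.041 * 26)
ML = 94 * 0.3444
ML = 32.37 MU

32.37 MU


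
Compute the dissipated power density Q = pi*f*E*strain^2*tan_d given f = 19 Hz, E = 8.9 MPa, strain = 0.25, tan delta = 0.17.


Q = pi * f * E * strain^2 * tan_d
= pi * 19 * 8.9 * 0.25^2 * 0.17
= pi * 19 * 8.9 * 0.0625 * 0.17
= 5.6445

Q = 5.6445


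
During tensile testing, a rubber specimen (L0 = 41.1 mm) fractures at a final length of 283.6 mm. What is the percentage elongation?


Elongation = (Lf - L0) / L0 * 100
= (283.6 - 41.1) / 41.1 * 100
= 242.5 / 41.1 * 100
= 590.0%

590.0%


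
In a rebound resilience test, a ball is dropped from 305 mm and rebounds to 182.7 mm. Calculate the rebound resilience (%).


Resilience = h_rebound / h_drop * 100
= 182.7 / 305 * 100
= 59.9%

59.9%


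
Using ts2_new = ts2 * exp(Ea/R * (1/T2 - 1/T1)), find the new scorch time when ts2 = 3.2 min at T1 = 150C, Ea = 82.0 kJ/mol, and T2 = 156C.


Convert temperatures: T1 = 150 + 273.15 = 423.15 K, T2 = 156 + 273.15 = 429.15 K
ts2_new = 3.2 * exp(82000 / 8.314 * (1/429.15 - 1/423.15))
1/T2 - 1/T1 = -3.3041e-05
ts2_new = 2.31 min

2.31 min


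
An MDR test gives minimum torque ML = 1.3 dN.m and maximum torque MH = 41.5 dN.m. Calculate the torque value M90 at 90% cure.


M90 = ML + 0.9 * (MH - ML)
M90 = 1.3 + 0.9 * (41.5 - 1.3)
M90 = 1.3 + 0.9 * 40.2
M90 = 37.48 dN.m

37.48 dN.m


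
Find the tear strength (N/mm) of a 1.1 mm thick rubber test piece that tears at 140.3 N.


Tear strength = force / thickness
= 140.3 / 1.1
= 127.55 N/mm

127.55 N/mm


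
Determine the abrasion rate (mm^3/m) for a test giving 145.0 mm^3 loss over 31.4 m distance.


Rate = volume_loss / distance
= 145.0 / 31.4
= 4.618 mm^3/m

4.618 mm^3/m


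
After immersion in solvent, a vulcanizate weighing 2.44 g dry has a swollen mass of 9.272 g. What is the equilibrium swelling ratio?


Q = W_swollen / W_dry
Q = 9.272 / 2.44
Q = 3.8

Q = 3.8


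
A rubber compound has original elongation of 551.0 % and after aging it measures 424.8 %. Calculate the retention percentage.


Retention = aged / original * 100
= 424.8 / 551.0 * 100
= 77.1%

77.1%


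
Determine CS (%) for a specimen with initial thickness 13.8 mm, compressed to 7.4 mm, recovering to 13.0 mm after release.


CS = (t0 - recovered) / (t0 - ts) * 100
= (13.8 - 13.0) / (13.8 - 7.4) * 100
= 0.8 / 6.4 * 100
= 12.5%

12.5%


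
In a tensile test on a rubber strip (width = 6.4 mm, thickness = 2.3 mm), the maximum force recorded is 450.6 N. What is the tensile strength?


Area = width * thickness = 6.4 * 2.3 = 14.72 mm^2
TS = force / area = 450.6 / 14.72 = 30.61 MPa

30.61 MPa


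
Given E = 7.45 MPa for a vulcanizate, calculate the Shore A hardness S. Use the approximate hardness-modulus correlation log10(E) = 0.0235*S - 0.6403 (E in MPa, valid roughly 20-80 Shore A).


log10(E) = 0.0235*S - 0.6403  =>  S = (log10(E) + 0.6403) / 0.0235
log10(7.45) = 0.872156
S = (0.872156 + 0.6403) / 0.0235 = 1.512456 / 0.0235
S = 64.4

Shore A = 64.4


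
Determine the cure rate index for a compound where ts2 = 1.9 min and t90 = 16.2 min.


CRI = 100 / (t90 - ts2)
= 100 / (16.2 - 1.9)
= 100 / 14.3
= 6.99 min^-1

6.99 min^-1


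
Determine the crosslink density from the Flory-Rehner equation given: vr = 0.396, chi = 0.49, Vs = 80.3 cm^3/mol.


ln(1 - vr) = ln(1 - 0.396) = -0.5042
Numerator = -((-0.5042) + 0.396 + 0.49 * 0.396^2) = 0.0313
Denominator = 80.3 * (0.396^(1/3) - 0.396/2) = 43.0683
nu = 0.0313 / 43.0683 = 7.2771e-04 mol/cm^3

7.2771e-04 mol/cm^3


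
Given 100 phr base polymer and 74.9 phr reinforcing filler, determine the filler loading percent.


Filler % = filler / (rubber + filler) * 100
= 74.9 / (100 + 74.9) * 100
= 74.9 / 174.9 * 100
= 42.82%

42.82%


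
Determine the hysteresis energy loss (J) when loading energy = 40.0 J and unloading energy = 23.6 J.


Hysteresis loss = loading - unloading
= 40.0 - 23.6
= 16.4 J

16.4 J


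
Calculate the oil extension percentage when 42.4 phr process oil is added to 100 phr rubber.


Oil % = oil / (100 + oil) * 100
= 42.4 / (100 + 42.4) * 100
= 42.4 / 142.4 * 100
= 29.78%

29.78%


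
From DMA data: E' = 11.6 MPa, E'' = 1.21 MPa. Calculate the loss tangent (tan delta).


tan delta = E'' / E'
= 1.21 / 11.6
= 0.1043

tan delta = 0.1043


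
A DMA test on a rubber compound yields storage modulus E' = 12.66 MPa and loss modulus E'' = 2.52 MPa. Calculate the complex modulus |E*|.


|E*| = sqrt(E'^2 + E''^2)
= sqrt(12.66^2 + 2.52^2)
= sqrt(160.2756 + 6.3504)
= 12.908 MPa

12.908 MPa


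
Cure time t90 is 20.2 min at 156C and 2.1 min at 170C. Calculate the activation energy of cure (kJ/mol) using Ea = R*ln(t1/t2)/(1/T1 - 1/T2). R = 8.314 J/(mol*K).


T1 = 429.15 K, T2 = 443.15 K
1/T1 - 1/T2 = 7.3615e-05
ln(t1/t2) = ln(20.2/2.1) = 2.2637
Ea = 8.314 * 2.2637 / 7.3615e-05 = 255663.8996 J/mol
Ea = 255.66 kJ/mol

255.66 kJ/mol


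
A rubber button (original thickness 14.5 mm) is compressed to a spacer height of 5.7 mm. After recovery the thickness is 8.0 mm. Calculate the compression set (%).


CS = (t0 - recovered) / (t0 - ts) * 100
= (14.5 - 8.0) / (14.5 - 5.7) * 100
= 6.5 / 8.8 * 100
= 73.9%

73.9%


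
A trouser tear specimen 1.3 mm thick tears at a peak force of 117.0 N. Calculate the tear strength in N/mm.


Tear strength = force / thickness
= 117.0 / 1.3
= 90.0 N/mm

90.0 N/mm


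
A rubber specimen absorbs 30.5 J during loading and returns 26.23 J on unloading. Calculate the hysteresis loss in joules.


Hysteresis loss = loading - unloading
= 30.5 - 26.23
= 4.27 J

4.27 J


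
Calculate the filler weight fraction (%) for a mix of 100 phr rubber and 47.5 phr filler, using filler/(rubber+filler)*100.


Filler % = filler / (rubber + filler) * 100
= 47.5 / (100 + 47.5) * 100
= 47.5 / 147.5 * 100
= 32.2%

32.2%


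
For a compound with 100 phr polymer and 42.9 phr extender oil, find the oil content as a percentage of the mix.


Oil % = oil / (100 + oil) * 100
= 42.9 / (100 + 42.9) * 100
= 42.9 / 142.9 * 100
= 30.02%

30.02%


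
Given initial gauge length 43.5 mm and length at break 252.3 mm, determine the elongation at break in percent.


Elongation = (Lf - L0) / L0 * 100
= (252.3 - 43.5) / 43.5 * 100
= 208.8 / 43.5 * 100
= 480.0%

480.0%


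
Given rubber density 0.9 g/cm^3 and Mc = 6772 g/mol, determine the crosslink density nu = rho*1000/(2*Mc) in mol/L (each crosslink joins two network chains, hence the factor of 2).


nu = rho * 1000 / (2 * Mc)
nu = 0.9 * 1000 / (2 * 6772)
nu = 900.0 / 13544
nu = 0.0665 mol/L

0.0665 mol/L


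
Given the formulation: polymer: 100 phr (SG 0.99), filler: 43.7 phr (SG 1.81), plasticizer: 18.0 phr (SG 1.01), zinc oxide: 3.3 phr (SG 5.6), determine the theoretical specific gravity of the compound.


Sum of weights = 165.0
Volume contributions:
  polymer: 100/0.99 = 101.0101
  filler: 43.7/1.81 = 24.1436
  plasticizer: 18.0/1.01 = 17.8218
  zinc oxide: 3.3/5.6 = 0.5893
Sum of volumes = 143.5648
SG = 165.0 / 143.5648 = 1.149

SG = 1.149


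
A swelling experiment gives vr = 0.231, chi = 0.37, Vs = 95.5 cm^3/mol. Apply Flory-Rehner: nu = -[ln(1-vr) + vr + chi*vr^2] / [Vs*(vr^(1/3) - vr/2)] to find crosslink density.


ln(1 - vr) = ln(1 - 0.231) = -0.2627
Numerator = -((-0.2627) + 0.231 + 0.37 * 0.231^2) = 0.0119
Denominator = 95.5 * (0.231^(1/3) - 0.231/2) = 47.5666
nu = 0.0119 / 47.5666 = 2.5061e-04 mol/cm^3

2.5061e-04 mol/cm^3


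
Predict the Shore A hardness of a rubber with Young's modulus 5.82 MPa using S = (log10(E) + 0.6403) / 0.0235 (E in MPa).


log10(E) = 0.0235*S - 0.6403  =>  S = (log10(E) + 0.6403) / 0.0235
log10(5.82) = 0.764923
S = (0.764923 + 0.6403) / 0.0235 = 1.405223 / 0.0235
S = 59.8

Shore A = 59.8


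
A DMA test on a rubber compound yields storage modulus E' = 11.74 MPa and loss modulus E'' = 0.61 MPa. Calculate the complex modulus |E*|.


|E*| = sqrt(E'^2 + E''^2)
= sqrt(11.74^2 + 0.61^2)
= sqrt(137.8276 + 0.3721)
= 11.756 MPa

11.756 MPa


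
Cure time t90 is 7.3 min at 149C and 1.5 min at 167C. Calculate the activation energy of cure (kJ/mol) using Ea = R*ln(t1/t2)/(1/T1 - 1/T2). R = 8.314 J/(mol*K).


T1 = 422.15 K, T2 = 440.15 K
1/T1 - 1/T2 = 9.6874e-05
ln(t1/t2) = ln(7.3/1.5) = 1.5824
Ea = 8.314 * 1.5824 / 9.6874e-05 = 135807.5220 J/mol
Ea = 135.81 kJ/mol

135.81 kJ/mol


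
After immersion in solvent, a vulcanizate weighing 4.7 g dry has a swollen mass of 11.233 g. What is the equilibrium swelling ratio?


Q = W_swollen / W_dry
Q = 11.233 / 4.7
Q = 2.39

Q = 2.39


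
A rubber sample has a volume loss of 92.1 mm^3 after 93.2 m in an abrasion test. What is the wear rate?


Rate = volume_loss / distance
= 92.1 / 93.2
= 0.988 mm^3/m

0.988 mm^3/m


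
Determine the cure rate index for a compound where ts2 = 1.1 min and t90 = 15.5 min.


CRI = 100 / (t90 - ts2)
= 100 / (15.5 - 1.1)
= 100 / 14.4
= 6.94 min^-1

6.94 min^-1


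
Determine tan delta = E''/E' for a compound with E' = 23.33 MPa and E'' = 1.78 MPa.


tan delta = E'' / E'
= 1.78 / 23.33
= 0.0763

tan delta = 0.0763


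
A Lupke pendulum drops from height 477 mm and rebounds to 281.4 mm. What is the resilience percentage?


Resilience = h_rebound / h_drop * 100
= 281.4 / 477 * 100
= 59.0%

59.0%


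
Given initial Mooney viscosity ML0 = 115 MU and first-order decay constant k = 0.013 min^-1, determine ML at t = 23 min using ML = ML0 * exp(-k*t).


ML = ML0 * exp(-k * t)
ML = 115 * exp(-0.013 * 23)
ML = 115 * 0.7416
ML = 85.28 MU

85.28 MU


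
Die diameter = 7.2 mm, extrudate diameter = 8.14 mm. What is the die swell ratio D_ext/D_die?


Die swell ratio = D_extrudate / D_die
= 8.14 / 7.2
= 1.131

Die swell = 1.131


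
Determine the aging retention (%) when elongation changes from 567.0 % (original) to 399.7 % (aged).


Retention = aged / original * 100
= 399.7 / 567.0 * 100
= 70.5%

70.5%


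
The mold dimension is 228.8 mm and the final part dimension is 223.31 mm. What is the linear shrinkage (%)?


Shrinkage = (mold - part) / mold * 100
= (228.8 - 223.31) / 228.8 * 100
= 5.49 / 228.8 * 100
= 2.4%

2.4%


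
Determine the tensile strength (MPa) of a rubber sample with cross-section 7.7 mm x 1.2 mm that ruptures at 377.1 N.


Area = width * thickness = 7.7 * 1.2 = 9.24 mm^2
TS = force / area = 377.1 / 9.24 = 40.81 MPa

40.81 MPa


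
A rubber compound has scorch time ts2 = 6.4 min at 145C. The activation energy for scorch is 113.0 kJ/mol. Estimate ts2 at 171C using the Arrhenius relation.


Convert temperatures: T1 = 145 + 273.15 = 418.15 K, T2 = 171 + 273.15 = 444.15 K
ts2_new = 6.4 * exp(113000 / 8.314 * (1/444.15 - 1/418.15))
1/T2 - 1/T1 = -1.3999e-04
ts2_new = 0.95 min

0.95 min


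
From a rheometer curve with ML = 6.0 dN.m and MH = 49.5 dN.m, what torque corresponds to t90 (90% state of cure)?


M90 = ML + 0.9 * (MH - ML)
M90 = 6.0 + 0.9 * (49.5 - 6.0)
M90 = 6.0 + 0.9 * 43.5
M90 = 45.15 dN.m

45.15 dN.m


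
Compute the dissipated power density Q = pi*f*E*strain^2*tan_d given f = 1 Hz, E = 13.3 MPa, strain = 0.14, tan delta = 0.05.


Q = pi * f * E * strain^2 * tan_d
= pi * 1 * 13.3 * 0.14^2 * 0.05
= pi * 1 * 13.3 * 0.0196 * 0.05
= 0.0409

Q = 0.0409


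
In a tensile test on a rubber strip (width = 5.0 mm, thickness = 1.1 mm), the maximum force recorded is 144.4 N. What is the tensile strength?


Area = width * thickness = 5.0 * 1.1 = 5.5 mm^2
TS = force / area = 144.4 / 5.5 = 26.25 MPa

26.25 MPa


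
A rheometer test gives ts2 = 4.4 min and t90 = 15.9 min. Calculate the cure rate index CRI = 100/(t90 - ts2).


CRI = 100 / (t90 - ts2)
= 100 / (15.9 - 4.4)
= 100 / 11.5
= 8.7 min^-1

8.7 min^-1


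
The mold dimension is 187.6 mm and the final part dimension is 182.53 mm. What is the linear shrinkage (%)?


Shrinkage = (mold - part) / mold * 100
= (187.6 - 182.53) / 187.6 * 100
= 5.07 / 187.6 * 100
= 2.7%

2.7%


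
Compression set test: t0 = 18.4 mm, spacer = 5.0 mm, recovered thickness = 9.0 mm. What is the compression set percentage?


CS = (t0 - recovered) / (t0 - ts) * 100
= (18.4 - 9.0) / (18.4 - 5.0) * 100
= 9.4 / 13.4 * 100
= 70.1%

70.1%


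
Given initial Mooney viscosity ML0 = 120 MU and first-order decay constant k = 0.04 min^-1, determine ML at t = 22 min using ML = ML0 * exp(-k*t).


ML = ML0 * exp(-k * t)
ML = 120 * exp(-0.04 * 22)
ML = 120 * 0.4148
ML = 49.77 MU

49.77 MU


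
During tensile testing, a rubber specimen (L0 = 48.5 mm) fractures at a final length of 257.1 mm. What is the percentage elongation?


Elongation = (Lf - L0) / L0 * 100
= (257.1 - 48.5) / 48.5 * 100
= 208.6 / 48.5 * 100
= 430.1%

430.1%


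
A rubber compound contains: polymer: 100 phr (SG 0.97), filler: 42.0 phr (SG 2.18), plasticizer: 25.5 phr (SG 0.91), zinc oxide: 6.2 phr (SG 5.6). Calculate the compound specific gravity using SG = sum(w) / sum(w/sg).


Sum of weights = 173.7
Volume contributions:
  polymer: 100/0.97 = 103.0928
  filler: 42.0/2.18 = 19.2661
  plasticizer: 25.5/0.91 = 28.0220
  zinc oxide: 6.2/5.6 = 1.1071
Sum of volumes = 151.4880
SG = 173.7 / 151.4880 = 1.147

SG = 1.147


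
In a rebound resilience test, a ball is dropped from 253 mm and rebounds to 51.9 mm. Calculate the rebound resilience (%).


Resilience = h_rebound / h_drop * 100
= 51.9 / 253 * 100
= 20.5%

20.5%


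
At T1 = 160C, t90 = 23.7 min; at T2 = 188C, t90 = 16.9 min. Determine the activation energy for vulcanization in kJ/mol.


T1 = 433.15 K, T2 = 461.15 K
1/T1 - 1/T2 = 1.4018e-04
ln(t1/t2) = ln(23.7/16.9) = 0.3382
Ea = 8.314 * 0.3382 / 1.4018e-04 = 20056.5665 J/mol
Ea = 20.06 kJ/mol

20.06 kJ/mol


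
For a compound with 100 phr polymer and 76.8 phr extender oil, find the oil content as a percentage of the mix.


Oil % = oil / (100 + oil) * 100
= 76.8 / (100 + 76.8) * 100
= 76.8 / 176.8 * 100
= 43.44%

43.44%


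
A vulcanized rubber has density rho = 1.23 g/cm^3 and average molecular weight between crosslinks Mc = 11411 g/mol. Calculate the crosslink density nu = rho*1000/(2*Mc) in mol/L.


nu = rho * 1000 / (2 * Mc)
nu = 1.23 * 1000 / (2 * 11411)
nu = 1230.0 / 22822
nu = 0.0539 mol/L

0.0539 mol/L


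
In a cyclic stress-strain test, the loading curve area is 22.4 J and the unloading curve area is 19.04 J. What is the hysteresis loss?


Hysteresis loss = loading - unloading
= 22.4 - 19.04
= 3.36 J

3.36 J
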